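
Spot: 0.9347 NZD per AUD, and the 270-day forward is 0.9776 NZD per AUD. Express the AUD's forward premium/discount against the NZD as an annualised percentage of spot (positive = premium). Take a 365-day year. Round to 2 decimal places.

+6.20%

T = 270/365 years.
AUD trades forward at +4.58971% vs spot over the period.
Per annum: 0.0458971 / (270/365) = 0.062046 = 6.20%.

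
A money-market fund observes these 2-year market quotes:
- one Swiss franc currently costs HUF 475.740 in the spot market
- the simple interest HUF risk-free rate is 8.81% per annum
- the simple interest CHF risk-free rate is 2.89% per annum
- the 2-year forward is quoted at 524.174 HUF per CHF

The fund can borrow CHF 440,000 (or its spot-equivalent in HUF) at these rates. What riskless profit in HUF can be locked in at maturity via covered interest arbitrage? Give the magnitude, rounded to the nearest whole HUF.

HUF 2,241,418

T = 2 years.
Keep in CHF, deliver into the forward: 440,000·1.057800·524.174 = HUF 243,967,353.17.
Swap to HUF now, deposit: 440,000·475.740·1.176200 = HUF 246,208,770.72.
The quoted forward undervalues CHF, so borrow CHF, convert to HUF at spot, deposit the HUF at 8.81%, and buy CHF forward at 524.174 to cover the loan.
Arbitrage profit = |243,967,353.17 − 246,208,770.72| = HUF 2,241,418.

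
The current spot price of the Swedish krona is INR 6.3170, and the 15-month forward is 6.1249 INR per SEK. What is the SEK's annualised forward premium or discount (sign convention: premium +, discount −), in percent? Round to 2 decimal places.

-2.43%

T = 15/12 years.
(F − S)/S = (6.1249 − 6.317)/6.317 = -0.0304100.
×(1/T) gives -2.43% p.a.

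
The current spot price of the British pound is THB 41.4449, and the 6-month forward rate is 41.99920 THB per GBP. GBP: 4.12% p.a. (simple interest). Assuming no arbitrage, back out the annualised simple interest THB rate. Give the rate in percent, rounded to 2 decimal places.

T = 6/12 years.
CIP gives F = S · g_THB/g_GBP, so g_THB/g_GBP = 41.9992/41.4449 = 1.0133744.
The GBP side grows by 1 + 0.0412×6/12 = 1.020600.
So the THB growth factor = 1.0342499.
r = (1.0342499 − 1)/(6/12) = 0.068500 → 6.85%.

6.85%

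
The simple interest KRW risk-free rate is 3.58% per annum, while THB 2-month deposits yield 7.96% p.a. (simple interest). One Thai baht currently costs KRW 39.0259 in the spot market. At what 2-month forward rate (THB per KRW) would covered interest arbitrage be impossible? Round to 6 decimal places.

T = 2/12 years.
Growth of 1 KRW over T: 1 + 0.0358×2/12 = 1.0059667.
Growth of 1 THB over T: 1 + 0.0796×2/12 = 1.0132667.
Forward (KRW per THB) = 39.0259 × 1.0059667 / 1.0132667 = 38.74474.
Invert for THB per KRW: 1 / 38.74474 = 0.025810.

0.025810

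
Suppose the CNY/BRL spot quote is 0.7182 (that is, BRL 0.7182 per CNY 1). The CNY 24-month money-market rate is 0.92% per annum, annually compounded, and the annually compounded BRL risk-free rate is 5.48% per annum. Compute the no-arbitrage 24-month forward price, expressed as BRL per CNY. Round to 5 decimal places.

0.78457

T = 2 years.
Growth of 1 BRL over T: (1 + 0.0548)^2 = 1.112603.
CNY growth factor: (1 + 0.0092)^2 = 1.0184846.
CIP: F = S · (grow BRL)/(grow CNY) = 0.7182 × 1.112603/1.0184846 = 0.7845690 BRL per CNY.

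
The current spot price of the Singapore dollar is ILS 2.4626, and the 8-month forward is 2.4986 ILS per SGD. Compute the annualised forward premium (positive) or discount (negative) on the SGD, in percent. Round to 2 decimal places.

+2.19%

T = 8/12 years.
(F − S)/S = (2.4986 − 2.4626)/2.4626 = 0.0146187.
Annualise by dividing by T: 0.0146187 / (8/12) = 0.021928 → 2.19%.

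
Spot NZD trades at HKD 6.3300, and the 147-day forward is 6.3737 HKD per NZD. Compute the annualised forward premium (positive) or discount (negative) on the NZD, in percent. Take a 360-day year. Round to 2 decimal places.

T = 147/360 years.
Period premium: (6.3737 − 6.33)/6.33 = 0.0069036.
Annualise by dividing by T: 0.0069036 / (147/360) = 0.016907 → 1.69%.

+1.69%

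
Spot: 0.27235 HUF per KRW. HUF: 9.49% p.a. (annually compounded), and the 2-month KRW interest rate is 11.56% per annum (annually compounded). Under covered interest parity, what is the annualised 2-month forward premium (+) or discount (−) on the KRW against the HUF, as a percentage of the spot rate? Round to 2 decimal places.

-1.87%

T = 2/12 years.
CIP forward (HUF per KRW) = 0.27235 × 1.0152252/1.0183993 = 0.27150115.
Annualised premium = (F − S)/S × (1/T) = (0.27150115 − 0.27235)/0.27235 ÷ (2/12) = -1.87%.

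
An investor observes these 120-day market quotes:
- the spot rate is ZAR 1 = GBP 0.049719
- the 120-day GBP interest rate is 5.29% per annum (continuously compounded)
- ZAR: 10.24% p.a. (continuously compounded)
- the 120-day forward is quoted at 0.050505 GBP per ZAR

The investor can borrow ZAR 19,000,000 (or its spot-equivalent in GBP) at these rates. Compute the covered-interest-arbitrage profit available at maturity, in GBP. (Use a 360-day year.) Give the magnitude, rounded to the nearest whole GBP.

T = 120/360 years.
Keep in ZAR, deliver into the forward: 19,000,000·1.03472256·0.050505 = GBP 992,914.59.
Swap to GBP now, deposit: 19,000,000·0.049719·1.01778972 = GBP 961,466.25.
The quoted forward overvalues ZAR, so borrow GBP, buy ZAR at spot, deposit the ZAR at 10.24%, and sell the proceeds forward at 0.050505.
The gap between the two covered legs is GBP 31,448.

GBP 31,448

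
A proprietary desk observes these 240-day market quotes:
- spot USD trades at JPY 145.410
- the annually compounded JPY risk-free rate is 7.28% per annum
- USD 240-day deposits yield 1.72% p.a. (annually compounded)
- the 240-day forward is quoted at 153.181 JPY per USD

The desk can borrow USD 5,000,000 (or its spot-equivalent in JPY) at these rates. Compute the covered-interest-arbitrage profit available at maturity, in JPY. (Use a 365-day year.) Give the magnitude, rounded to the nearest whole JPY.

T = 240/365 years.
Invest the USD and cover forward: 5,000,000 × 1.0112765338 × 153.181 = JPY 774,541,753.62.
Convert at spot and invest in JPY: 5,000,000 × 145.410 × 1.04729042523 = JPY 761,432,503.66.
The quoted forward overvalues USD, so borrow JPY, buy USD at spot, deposit the USD at 1.72%, and sell the proceeds forward at 153.181.
Profit = 774,541,753.62 − 761,432,503.66 = JPY 13,109,250.

JPY 13,109,250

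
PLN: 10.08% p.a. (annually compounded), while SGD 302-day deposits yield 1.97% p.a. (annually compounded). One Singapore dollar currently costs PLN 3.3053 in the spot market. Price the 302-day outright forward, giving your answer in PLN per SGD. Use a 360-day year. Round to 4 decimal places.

T = 302/360 years.
PLN growth factor: (1 + 0.1008)^(302/360) = 1.0838988.
Growth of 1 SGD over T: (1 + 0.0197)^(302/360) = 1.0165001.
CIP: F = S · (grow PLN)/(grow SGD) = 3.3053 × 1.0838988/1.0165001 = 3.524457 PLN per SGD.

3.5245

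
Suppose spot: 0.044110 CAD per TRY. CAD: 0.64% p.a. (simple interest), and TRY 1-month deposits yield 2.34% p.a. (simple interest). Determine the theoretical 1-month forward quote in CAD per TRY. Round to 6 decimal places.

0.044048

T = 1/12 years.
Growth of 1 CAD over T: 1 + 0.0064×1/12 = 1.0005333.
TRY accumulates by 1 + 0.0234×1/12 = 1.001950.
CIP: F = S · (grow CAD)/(grow TRY) = 0.04411 × 1.0005333/1.001950 = 0.04404763 CAD per TRY.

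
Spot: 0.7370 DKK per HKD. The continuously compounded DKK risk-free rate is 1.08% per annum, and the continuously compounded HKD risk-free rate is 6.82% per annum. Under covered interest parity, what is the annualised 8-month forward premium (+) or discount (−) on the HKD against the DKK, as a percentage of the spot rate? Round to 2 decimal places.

-5.63%

T = 8/12 years.
F = S · g_DKK/g_HKD = 0.737 × 1.007226/1.0465161 = 0.7093303.
Annualised premium = (F − S)/S × (1/T) = (0.7093303 − 0.737)/0.737 ÷ (8/12) = -5.63%.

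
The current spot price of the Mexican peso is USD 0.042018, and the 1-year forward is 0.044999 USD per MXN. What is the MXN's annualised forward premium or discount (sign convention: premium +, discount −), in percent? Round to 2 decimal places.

+7.09%

T = 1 year.
MXN trades forward at +7.09458% vs spot over the period.
Annualise by dividing by T: 0.0709458 / 1 = 0.070946 → 7.09%.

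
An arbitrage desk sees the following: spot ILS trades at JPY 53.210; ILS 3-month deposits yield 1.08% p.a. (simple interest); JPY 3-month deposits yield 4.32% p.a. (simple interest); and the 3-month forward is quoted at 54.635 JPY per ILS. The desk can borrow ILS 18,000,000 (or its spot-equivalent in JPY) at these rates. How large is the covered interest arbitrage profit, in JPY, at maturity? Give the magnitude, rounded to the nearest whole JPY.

JPY 17,961,237

T = 3/12 years.
Keep in ILS, deliver into the forward: 18,000,000·1.002700·54.635 = JPY 986,085,261.00.
Swap to JPY now, deposit: 18,000,000·53.210·1.010800 = JPY 968,124,024.00.
The quoted forward overvalues ILS, so borrow JPY, buy ILS at spot, deposit the ILS at 1.08%, and sell the proceeds forward at 54.635.
Profit = 986,085,261.00 − 968,124,024.00 = JPY 17,961,237.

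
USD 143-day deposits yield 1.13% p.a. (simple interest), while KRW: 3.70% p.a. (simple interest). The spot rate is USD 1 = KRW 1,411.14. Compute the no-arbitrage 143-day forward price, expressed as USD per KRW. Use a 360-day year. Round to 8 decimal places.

T = 143/360 years.
KRW accumulates by 1 + 0.0370×143/360 = 1.0146972.
Growth of 1 USD over T: 1 + 0.0113×143/360 = 1.0044886.
Forward (KRW per USD) = 1411.14 × 1.0146972 / 1.0044886 = 1425.481.
Invert for USD per KRW: 1 / 1425.481 = 0.00070152.

0.00070152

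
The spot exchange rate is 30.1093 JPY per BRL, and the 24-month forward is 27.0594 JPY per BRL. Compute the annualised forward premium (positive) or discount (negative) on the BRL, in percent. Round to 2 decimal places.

T = 2 years.
BRL trades forward at -10.12943% vs spot over the period.
Per annum: -0.1012943 / 2 = -0.050647 = -5.06%.

-5.06%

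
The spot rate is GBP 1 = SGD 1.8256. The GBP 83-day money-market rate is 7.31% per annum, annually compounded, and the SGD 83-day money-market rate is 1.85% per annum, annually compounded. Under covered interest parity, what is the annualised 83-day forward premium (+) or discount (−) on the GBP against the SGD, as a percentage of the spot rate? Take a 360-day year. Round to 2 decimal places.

-5.19%

T = 83/360 years.
F = S · g_SGD/g_GBP = 1.8256 × 1.0042352/1.0163991 = 1.8037519.
Annualised premium = (F − S)/S × (1/T) = (1.8037519 − 1.8256)/1.8256 ÷ (83/360) = -5.19%.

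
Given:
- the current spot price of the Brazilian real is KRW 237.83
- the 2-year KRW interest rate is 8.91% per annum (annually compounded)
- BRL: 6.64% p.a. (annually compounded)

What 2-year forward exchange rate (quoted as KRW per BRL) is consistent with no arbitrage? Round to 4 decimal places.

T = 2 years.
KRW growth factor: (1 + 0.0891)^2 = 1.18613881.
BRL growth factor: (1 + 0.0664)^2 = 1.13720896.
Forward (KRW per BRL) = 237.83 × 1.18613881 / 1.13720896 = 248.062936.

248.0629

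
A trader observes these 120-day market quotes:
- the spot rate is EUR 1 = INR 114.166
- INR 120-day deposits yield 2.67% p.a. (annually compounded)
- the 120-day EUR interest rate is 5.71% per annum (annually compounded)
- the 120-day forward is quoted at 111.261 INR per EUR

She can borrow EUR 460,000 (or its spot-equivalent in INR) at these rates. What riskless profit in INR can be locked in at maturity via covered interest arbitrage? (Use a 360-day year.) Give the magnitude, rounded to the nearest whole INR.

T = 120/360 years.
Route A — deposit EUR, sell forward: 460,000 × 1.0186821376 × 111.261 = INR 52,136,212.92.
Route B — convert at spot, deposit INR: 460,000 × 114.166 × 1.0088219444 = INR 52,979,656.41.
The quoted forward undervalues EUR, so borrow EUR, convert to INR at spot, deposit the INR at 2.67%, and buy EUR forward at 111.261 to cover the loan.
The gap between the two covered legs is INR 843,443.

INR 843,443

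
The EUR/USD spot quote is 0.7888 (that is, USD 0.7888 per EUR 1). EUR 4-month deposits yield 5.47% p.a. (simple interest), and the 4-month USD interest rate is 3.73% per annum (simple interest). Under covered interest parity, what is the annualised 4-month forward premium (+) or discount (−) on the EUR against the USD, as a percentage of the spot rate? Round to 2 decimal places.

T = 4/12 years.
CIP forward (USD per EUR) = 0.7888 × 1.0124333/1.0182333 = 0.7843069.
(F − S)/S ÷ T = (0.7843069 − 0.7888)/0.7888/(4/12) = -0.017088 → -1.71%.

-1.71%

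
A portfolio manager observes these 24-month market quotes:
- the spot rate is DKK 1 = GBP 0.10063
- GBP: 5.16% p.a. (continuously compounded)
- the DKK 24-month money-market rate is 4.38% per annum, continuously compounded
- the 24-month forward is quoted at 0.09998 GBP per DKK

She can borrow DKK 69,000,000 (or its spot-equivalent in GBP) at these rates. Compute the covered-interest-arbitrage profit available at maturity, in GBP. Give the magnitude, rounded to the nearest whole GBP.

GBP 168,118

T = 2 years.
Keep in DKK, deliver into the forward: 69,000,000·1.091551414·0.09998 = GBP 7,530,198.42.
Swap to GBP now, deposit: 69,000,000·0.10063·1.10871313 = GBP 7,698,316.36.
The quoted forward undervalues DKK, so borrow DKK, convert to GBP at spot, deposit the GBP at 5.16%, and buy DKK forward at 0.09998 to cover the loan.
Arbitrage profit = |7,530,198.42 − 7,698,316.36| = GBP 168,118.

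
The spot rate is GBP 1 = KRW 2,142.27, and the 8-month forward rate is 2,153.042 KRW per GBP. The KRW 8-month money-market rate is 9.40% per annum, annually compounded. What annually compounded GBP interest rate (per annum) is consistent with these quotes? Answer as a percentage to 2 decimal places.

8.58%

T = 8/12 years.
By CIP, F/S equals the KRW-to-GBP growth ratio: 2153.042/2142.27 = 1.0050283.
KRW growth factor: (1 + 0.0940)^(8/12) = 1.0617238.
That pins the GBP growth at 1.0564118.
Annualise: 1.0564118^(12/8) − 1 = 0.085800 = 8.58%.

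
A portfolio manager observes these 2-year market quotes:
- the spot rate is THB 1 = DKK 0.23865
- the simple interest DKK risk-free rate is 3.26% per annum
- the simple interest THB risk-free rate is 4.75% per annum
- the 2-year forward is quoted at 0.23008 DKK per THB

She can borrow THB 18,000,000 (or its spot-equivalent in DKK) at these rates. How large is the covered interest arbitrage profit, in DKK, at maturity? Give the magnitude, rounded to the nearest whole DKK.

DKK 40,903

T = 2 years.
Keep in THB, deliver into the forward: 18,000,000·1.095000·0.23008 = DKK 4,534,876.80.
Swap to DKK now, deposit: 18,000,000·0.23865·1.065200 = DKK 4,575,779.64.
The quoted forward undervalues THB, so borrow THB, convert to DKK at spot, deposit the DKK at 3.26%, and buy THB forward at 0.23008 to cover the loan.
Arbitrage profit = |4,534,876.80 − 4,575,779.64| = DKK 40,903.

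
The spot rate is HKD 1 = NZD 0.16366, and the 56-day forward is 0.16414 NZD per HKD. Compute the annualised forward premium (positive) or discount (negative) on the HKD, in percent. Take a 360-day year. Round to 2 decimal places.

T = 56/360 years.
Period premium: (0.16414 − 0.16366)/0.16366 = 0.0029329.
Per annum: 0.0029329 / (56/360) = 0.018854 = 1.89%.

+1.89%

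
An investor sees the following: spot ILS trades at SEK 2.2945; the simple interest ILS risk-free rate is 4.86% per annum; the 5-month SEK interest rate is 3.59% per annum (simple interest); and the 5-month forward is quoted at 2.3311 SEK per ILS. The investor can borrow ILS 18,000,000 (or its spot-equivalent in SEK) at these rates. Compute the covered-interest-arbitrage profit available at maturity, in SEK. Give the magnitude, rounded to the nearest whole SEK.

T = 5/12 years.
Invest the ILS and cover forward: 18,000,000 × 1.020250 × 2.3311 = SEK 42,809,485.95.
Convert at spot and invest in SEK: 18,000,000 × 2.2945 × 1.0149583333 = SEK 41,918,794.12.
The quoted forward overvalues ILS, so borrow SEK, buy ILS at spot, deposit the ILS at 4.86%, and sell the proceeds forward at 2.3311.
Profit = 42,809,485.95 − 41,918,794.12 = SEK 890,692.

SEK 890,692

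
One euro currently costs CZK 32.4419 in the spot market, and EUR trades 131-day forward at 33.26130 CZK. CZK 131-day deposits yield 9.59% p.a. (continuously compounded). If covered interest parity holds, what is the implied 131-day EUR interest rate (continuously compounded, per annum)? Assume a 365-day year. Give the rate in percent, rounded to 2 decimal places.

2.64%

T = 131/365 years.
By CIP, F/S equals the CZK-to-EUR growth ratio: 33.2613/32.4419 = 1.0252575.
CZK growth factor: e^(0.0959×131/365) = 1.0350181.
Hence g_EUR = 1.0095201.
Take logs: ln 1.0095201 / (131/365) = 0.026400, so 2.64%.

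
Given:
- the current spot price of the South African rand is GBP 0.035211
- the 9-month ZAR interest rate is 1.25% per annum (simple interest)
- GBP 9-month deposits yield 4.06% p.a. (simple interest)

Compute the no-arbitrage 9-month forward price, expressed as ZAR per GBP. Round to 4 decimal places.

T = 9/12 years.
Growth of 1 GBP over T: 1 + 0.0406×9/12 = 1.030450.
ZAR growth factor: 1 + 0.0125×9/12 = 1.009375.
CIP: F = S · (grow GBP)/(grow ZAR) = 0.035211 × 1.030450/1.009375 = 0.035946180 GBP per ZAR.
Invert for ZAR per GBP: 1 / 0.035946180 = 27.8194.

27.8194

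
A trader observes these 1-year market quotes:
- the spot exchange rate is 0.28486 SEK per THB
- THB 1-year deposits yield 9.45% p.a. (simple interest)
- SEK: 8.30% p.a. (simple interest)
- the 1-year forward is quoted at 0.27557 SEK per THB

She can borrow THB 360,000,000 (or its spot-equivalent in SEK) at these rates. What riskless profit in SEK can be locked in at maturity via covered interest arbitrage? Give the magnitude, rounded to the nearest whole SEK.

SEK 2,481,125

T = 1 year.
Invest the THB and cover forward: 360,000,000 × 1.094500 × 0.27557 = SEK 108,580,091.40.
Convert at spot and invest in SEK: 360,000,000 × 0.28486 × 1.083000 = SEK 111,061,216.80.
The quoted forward undervalues THB, so borrow THB, convert to SEK at spot, deposit the SEK at 8.30%, and buy THB forward at 0.27557 to cover the loan.
Profit = 111,061,216.80 − 108,580,091.40 = SEK 2,481,125.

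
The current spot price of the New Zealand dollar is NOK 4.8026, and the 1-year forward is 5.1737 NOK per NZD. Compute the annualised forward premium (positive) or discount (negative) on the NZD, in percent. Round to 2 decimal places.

T = 1 year.
Period premium: (5.1737 − 4.8026)/4.8026 = 0.0772706.
Annualise by dividing by T: 0.0772706 / 1 = 0.077271 → 7.73%.

+7.73%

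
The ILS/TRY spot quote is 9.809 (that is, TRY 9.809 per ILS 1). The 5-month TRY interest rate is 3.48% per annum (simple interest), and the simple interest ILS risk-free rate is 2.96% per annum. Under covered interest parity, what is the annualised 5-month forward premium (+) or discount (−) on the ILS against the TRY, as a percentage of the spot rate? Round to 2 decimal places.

T = 5/12 years.
F = S · g_TRY/g_ILS = 9.809 × 1.014500/1.0123333 = 9.829994.
Annualised premium = (F − S)/S × (1/T) = (9.829994 − 9.809)/9.809 ÷ (5/12) = 0.51%.

+0.51%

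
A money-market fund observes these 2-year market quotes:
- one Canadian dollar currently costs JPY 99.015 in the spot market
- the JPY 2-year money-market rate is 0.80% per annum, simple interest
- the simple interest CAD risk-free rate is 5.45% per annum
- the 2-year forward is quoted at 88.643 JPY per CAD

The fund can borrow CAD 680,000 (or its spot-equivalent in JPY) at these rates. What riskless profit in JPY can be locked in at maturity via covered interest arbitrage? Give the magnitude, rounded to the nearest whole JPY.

JPY 1,560,024

T = 2 years.
Route A — deposit CAD, sell forward: 680,000 × 1.109000 × 88.643 = JPY 66,847,459.16.
Route B — convert at spot, deposit JPY: 680,000 × 99.015 × 1.016000 = JPY 68,407,483.20.
The quoted forward undervalues CAD, so borrow CAD, convert to JPY at spot, deposit the JPY at 0.80%, and buy CAD forward at 88.643 to cover the loan.
Arbitrage profit = |66,847,459.16 − 68,407,483.20| = JPY 1,560,024.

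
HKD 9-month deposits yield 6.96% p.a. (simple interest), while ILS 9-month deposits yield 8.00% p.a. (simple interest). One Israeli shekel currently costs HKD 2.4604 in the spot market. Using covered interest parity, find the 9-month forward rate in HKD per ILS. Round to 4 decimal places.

T = 9/12 years.
HKD accumulates by 1 + 0.0696×9/12 = 1.052200.
Growth of 1 ILS over T: 1 + 0.0800×9/12 = 1.060000.
So F = 2.4604 × 1.052200 / 1.060000 = 2.442295 (HKD/ILS).

2.4423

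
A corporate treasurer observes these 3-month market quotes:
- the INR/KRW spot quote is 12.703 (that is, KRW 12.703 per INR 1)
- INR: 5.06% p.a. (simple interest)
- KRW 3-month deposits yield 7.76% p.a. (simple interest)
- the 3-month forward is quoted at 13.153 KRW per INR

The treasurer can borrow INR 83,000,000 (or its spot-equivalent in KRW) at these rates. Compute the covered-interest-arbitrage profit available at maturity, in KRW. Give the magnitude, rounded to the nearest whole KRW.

T = 3/12 years.
Route A — deposit INR, sell forward: 83,000,000 × 1.012650 × 13.153 = KRW 1,105,508,992.35.
Route B — convert at spot, deposit KRW: 83,000,000 × 12.703 × 1.019400 = KRW 1,074,803,370.60.
The quoted forward overvalues INR, so borrow KRW, buy INR at spot, deposit the INR at 5.06%, and sell the proceeds forward at 13.153.
Arbitrage profit = |1,105,508,992.35 − 1,074,803,370.60| = KRW 30,705,622.

KRW 30,705,622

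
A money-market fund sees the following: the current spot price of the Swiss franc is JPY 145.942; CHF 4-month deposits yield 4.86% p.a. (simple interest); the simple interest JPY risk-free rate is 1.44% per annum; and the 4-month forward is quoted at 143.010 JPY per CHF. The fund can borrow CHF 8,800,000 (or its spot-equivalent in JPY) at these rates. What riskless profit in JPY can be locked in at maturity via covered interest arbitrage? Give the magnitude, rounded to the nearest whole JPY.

T = 4/12 years.
Invest the CHF and cover forward: 8,800,000 × 1.016200 × 143.010 = JPY 1,278,875,505.60.
Convert at spot and invest in JPY: 8,800,000 × 145.942 × 1.004800 = JPY 1,290,454,190.08.
The quoted forward undervalues CHF, so borrow CHF, convert to JPY at spot, deposit the JPY at 1.44%, and buy CHF forward at 143.010 to cover the loan.
The gap between the two covered legs is JPY 11,578,684.

JPY 11,578,684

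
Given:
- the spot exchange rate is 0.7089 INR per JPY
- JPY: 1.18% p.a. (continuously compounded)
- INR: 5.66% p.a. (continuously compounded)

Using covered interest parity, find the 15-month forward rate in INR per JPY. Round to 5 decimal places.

0.74973

T = 15/12 years.
INR accumulates by e^(0.0566×15/12) = 1.0733129.
JPY accumulates by e^(0.0118×15/12) = 1.0148593.
CIP: F = S · (grow INR)/(grow JPY) = 0.7089 × 1.0733129/1.0148593 = 0.7497310 INR per JPY.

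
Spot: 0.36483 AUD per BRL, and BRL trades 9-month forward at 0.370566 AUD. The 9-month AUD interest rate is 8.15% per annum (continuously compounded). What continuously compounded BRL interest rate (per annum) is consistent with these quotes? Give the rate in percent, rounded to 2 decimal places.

T = 9/12 years.
By CIP, F/S equals the AUD-to-BRL growth ratio: 0.370566/0.36483 = 1.0157224.
The AUD side grows by e^(0.0815×9/12) = 1.0630318.
That pins the BRL growth at 1.0465771.
Take logs: ln 1.0465771 / (9/12) = 0.060700, so 6.07%.

6.07%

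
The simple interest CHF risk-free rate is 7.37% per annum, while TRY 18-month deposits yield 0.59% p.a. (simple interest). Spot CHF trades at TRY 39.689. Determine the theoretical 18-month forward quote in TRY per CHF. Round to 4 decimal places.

T = 18/12 years.
TRY growth factor: 1 + 0.0059×18/12 = 1.008850.
CHF growth factor: 1 + 0.0737×18/12 = 1.110550.
So F = 39.689 × 1.008850 / 1.110550 = 36.054430 (TRY/CHF).

36.0544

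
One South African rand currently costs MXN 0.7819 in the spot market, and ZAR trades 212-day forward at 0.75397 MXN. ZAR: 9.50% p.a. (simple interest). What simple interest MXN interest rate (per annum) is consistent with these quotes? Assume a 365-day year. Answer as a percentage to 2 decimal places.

T = 212/365 years.
F/S = 0.75397/0.7819 = 0.9642793 = (growth of MXN) / (growth of ZAR).
The ZAR side grows by 1 + 0.0950×212/365 = 1.0551781.
So the MXN growth factor = 1.0174864.
(1.0174864 − 1)/T = 0.030106, i.e. 3.01%.

3.01%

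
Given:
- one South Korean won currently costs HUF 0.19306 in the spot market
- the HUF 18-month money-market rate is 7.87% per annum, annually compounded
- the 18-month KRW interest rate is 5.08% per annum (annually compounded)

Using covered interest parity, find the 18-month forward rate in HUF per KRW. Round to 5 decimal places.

T = 18/12 years.
HUF accumulates by (1 + 0.0787)^(18/12) = 1.120343.
KRW growth factor: (1 + 0.0508)^(18/12) = 1.0771597.
CIP: F = S · (grow HUF)/(grow KRW) = 0.19306 × 1.120343/1.0771597 = 0.2007998 HUF per KRW.

0.20080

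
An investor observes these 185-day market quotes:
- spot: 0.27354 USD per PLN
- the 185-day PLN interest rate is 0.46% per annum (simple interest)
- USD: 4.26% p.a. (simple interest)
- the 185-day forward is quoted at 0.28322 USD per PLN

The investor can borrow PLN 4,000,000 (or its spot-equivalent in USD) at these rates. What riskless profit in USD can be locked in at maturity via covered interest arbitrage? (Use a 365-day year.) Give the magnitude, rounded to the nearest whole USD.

USD 17,736

T = 185/365 years.
Keep in PLN, deliver into the forward: 4,000,000·1.002331507·0.28322 = USD 1,135,521.32.
Swap to USD now, deposit: 4,000,000·0.27354·1.021591781 = USD 1,117,784.86.
The quoted forward overvalues PLN, so borrow USD, buy PLN at spot, deposit the PLN at 0.46%, and sell the proceeds forward at 0.28322.
Arbitrage profit = |1,135,521.32 − 1,117,784.86| = USD 17,736.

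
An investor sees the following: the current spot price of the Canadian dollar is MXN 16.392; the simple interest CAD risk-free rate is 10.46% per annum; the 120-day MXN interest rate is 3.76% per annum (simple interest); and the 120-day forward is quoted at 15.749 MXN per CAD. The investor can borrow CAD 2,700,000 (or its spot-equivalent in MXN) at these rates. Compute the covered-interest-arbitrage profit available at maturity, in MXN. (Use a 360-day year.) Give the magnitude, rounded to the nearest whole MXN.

T = 120/360 years.
Invest the CAD and cover forward: 2,700,000 × 1.0348666667 × 15.749 = MXN 44,004,910.86.
Convert at spot and invest in MXN: 2,700,000 × 16.392 × 1.0125333333 = MXN 44,813,105.28.
The quoted forward undervalues CAD, so borrow CAD, convert to MXN at spot, deposit the MXN at 3.76%, and buy CAD forward at 15.749 to cover the loan.
Arbitrage profit = |44,004,910.86 − 44,813,105.28| = MXN 808,194.

MXN 808,194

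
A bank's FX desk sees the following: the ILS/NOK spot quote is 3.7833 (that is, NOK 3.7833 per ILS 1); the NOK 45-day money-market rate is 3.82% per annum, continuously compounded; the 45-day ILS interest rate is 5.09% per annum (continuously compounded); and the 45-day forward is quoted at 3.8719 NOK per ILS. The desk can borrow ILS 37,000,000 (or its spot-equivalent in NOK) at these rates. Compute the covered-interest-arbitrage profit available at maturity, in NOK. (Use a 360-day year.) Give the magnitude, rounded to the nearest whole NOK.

T = 45/360 years.
Keep in ILS, deliver into the forward: 37,000,000·1.0063827837·3.8719 = NOK 144,174,699.51.
Swap to NOK now, deposit: 37,000,000·3.7833·1.00478641848 = NOK 140,652,112.91.
The quoted forward overvalues ILS, so borrow NOK, buy ILS at spot, deposit the ILS at 5.09%, and sell the proceeds forward at 3.8719.
Profit = 144,174,699.51 − 140,652,112.91 = NOK 3,522,587.

NOK 3,522,587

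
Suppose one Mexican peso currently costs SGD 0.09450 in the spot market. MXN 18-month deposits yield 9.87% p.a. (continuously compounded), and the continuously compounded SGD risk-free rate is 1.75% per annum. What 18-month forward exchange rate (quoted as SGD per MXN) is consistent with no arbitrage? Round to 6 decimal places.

0.083663

T = 18/12 years.
Growth of 1 SGD over T: e^(0.0175×18/12) = 1.0265976.
MXN accumulates by e^(0.0987×18/12) = 1.1595709.
Forward (SGD per MXN) = 0.0945 × 1.0265976 / 1.1595709 = 0.08366325.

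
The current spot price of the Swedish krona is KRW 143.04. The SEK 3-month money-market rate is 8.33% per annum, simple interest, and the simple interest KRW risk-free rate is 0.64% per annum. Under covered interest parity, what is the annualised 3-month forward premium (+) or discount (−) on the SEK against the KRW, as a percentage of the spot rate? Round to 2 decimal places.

-7.53%

T = 3/12 years.
CIP forward (KRW per SEK) = 143.04 × 1.001600/1.020825 = 140.34616.
Annualised premium = (F − S)/S × (1/T) = (140.34616 − 143.04)/143.04 ÷ (3/12) = -7.53%.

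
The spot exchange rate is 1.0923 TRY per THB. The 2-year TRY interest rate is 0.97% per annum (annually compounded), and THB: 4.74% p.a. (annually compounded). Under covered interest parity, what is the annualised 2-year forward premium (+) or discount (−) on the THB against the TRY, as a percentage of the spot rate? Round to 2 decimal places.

-3.53%

T = 2 years.
CIP forward (TRY per THB) = 1.0923 × 1.0194941/1.0970468 = 1.0150829.
Annualised premium = (F − S)/S × (1/T) = (1.0150829 − 1.0923)/1.0923 ÷ 2 = -3.53%.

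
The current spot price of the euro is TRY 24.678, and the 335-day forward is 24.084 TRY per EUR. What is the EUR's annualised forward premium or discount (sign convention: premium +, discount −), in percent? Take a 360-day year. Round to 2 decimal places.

T = 335/360 years.
(F − S)/S = (24.084 − 24.678)/24.678 = -0.0240700.
Per annum: -0.0240700 / (335/360) = -0.025866 = -2.59%.

-2.59%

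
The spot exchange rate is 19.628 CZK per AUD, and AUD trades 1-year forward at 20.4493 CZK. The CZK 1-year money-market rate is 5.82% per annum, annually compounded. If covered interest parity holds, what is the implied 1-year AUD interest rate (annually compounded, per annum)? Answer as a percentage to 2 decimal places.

T = 1 year.
By CIP, F/S equals the CZK-to-AUD growth ratio: 20.4493/19.628 = 1.0418433.
CZK growth factor: (1 + 0.0582)^1 = 1.058200.
Hence g_AUD = 1.0156998.
Annualise: 1.0156998^(1/1) − 1 = 0.015700 = 1.57%.

1.57%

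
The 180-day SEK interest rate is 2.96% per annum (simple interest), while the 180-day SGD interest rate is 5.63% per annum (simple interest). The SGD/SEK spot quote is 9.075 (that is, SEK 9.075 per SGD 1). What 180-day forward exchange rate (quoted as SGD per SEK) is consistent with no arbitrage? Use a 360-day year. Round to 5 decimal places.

T = 180/360 years.
SEK growth factor: 1 + 0.0296×180/360 = 1.014800.
SGD accumulates by 1 + 0.0563×180/360 = 1.028150.
Forward (SEK per SGD) = 9.075 × 1.014800 / 1.028150 = 8.957166.
Quoted the other way: 1/8.957166 = 0.11164 SGD per SEK.

0.11164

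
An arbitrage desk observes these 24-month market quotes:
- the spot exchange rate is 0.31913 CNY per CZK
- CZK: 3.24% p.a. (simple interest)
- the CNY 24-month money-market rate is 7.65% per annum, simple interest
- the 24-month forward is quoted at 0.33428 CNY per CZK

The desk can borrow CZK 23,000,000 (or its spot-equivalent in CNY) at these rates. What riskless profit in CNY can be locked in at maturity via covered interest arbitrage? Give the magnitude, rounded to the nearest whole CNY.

CNY 276,358

T = 2 years.
Route A — deposit CZK, sell forward: 23,000,000 × 1.064800 × 0.33428 = CNY 8,186,650.91.
Route B — convert at spot, deposit CNY: 23,000,000 × 0.31913 × 1.153000 = CNY 8,463,008.47.
The quoted forward undervalues CZK, so borrow CZK, convert to CNY at spot, deposit the CNY at 7.65%, and buy CZK forward at 0.33428 to cover the loan.
Arbitrage profit = |8,186,650.91 − 8,463,008.47| = CNY 276,358.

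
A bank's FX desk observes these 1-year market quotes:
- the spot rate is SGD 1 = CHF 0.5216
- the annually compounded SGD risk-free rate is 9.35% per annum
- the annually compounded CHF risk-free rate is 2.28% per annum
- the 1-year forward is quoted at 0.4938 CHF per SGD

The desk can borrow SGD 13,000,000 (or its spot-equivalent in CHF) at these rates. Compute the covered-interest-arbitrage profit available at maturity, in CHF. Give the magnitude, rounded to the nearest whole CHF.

CHF 84,212

T = 1 year.
Invest the SGD and cover forward: 13,000,000 × 1.093500 × 0.4938 = CHF 7,019,613.90.
Convert at spot and invest in CHF: 13,000,000 × 0.5216 × 1.022800 = CHF 6,935,402.24.
The quoted forward overvalues SGD, so borrow CHF, buy SGD at spot, deposit the SGD at 9.35%, and sell the proceeds forward at 0.4938.
Profit = 7,019,613.90 − 6,935,402.24 = CHF 84,212.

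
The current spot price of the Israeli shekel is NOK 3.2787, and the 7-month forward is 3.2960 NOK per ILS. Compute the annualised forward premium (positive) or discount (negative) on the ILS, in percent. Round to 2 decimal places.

+0.90%

T = 7/12 years.
(F − S)/S = (3.2960 − 3.2787)/3.2787 = 0.0052765.
Annualise by dividing by T: 0.0052765 / (7/12) = 0.009045 → 0.90%.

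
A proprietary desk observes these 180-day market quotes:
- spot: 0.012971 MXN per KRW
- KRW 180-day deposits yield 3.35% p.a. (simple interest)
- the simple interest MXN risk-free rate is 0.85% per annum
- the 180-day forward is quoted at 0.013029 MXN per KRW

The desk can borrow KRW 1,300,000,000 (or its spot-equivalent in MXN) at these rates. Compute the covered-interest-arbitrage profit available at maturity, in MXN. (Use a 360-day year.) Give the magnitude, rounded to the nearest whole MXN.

T = 180/360 years.
Invest the KRW and cover forward: 1,300,000,000 × 1.016750 × 0.013029 = MXN 17,221,406.48.
Convert at spot and invest in MXN: 1,300,000,000 × 0.012971 × 1.004250 = MXN 16,933,964.78.
The quoted forward overvalues KRW, so borrow MXN, buy KRW at spot, deposit the KRW at 3.35%, and sell the proceeds forward at 0.013029.
The gap between the two covered legs is MXN 287,442.

MXN 287,442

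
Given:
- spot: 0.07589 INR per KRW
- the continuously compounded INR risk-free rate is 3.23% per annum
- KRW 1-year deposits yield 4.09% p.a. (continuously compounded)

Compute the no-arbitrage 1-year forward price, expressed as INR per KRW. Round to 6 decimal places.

0.075240

T = 1 year.
INR growth factor: e^(0.0323×1) = 1.0328273.
KRW accumulates by e^(0.0409×1) = 1.0417479.
Forward (INR per KRW) = 0.07589 × 1.0328273 / 1.0417479 = 0.07524015.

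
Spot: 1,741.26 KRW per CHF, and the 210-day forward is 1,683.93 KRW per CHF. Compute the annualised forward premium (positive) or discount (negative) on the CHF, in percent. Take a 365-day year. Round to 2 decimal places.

T = 210/365 years.
(F − S)/S = (1683.93 − 1741.26)/1741.26 = -0.0329244.
×(1/T) gives -5.72% p.a.

-5.72%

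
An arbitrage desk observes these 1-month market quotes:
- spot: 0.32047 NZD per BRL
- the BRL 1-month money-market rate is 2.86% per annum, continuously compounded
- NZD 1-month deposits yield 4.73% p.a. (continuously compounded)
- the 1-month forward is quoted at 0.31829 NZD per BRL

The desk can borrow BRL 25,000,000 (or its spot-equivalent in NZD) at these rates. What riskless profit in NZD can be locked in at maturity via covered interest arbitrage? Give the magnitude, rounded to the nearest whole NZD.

T = 1/12 years.
Invest the BRL and cover forward: 25,000,000 × 1.002386176 × 0.31829 = NZD 7,976,237.40.
Convert at spot and invest in NZD: 25,000,000 × 0.32047 × 1.003949445 = NZD 8,043,391.97.
The quoted forward undervalues BRL, so borrow BRL, convert to NZD at spot, deposit the NZD at 4.73%, and buy BRL forward at 0.31829 to cover the loan.
The gap between the two covered legs is NZD 67,155.

NZD 67,155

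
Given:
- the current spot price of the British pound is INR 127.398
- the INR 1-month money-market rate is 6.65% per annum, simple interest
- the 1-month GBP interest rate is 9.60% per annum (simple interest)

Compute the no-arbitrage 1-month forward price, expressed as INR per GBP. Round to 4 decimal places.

T = 1/12 years.
INR accumulates by 1 + 0.0665×1/12 = 1.005541667.
GBP growth factor: 1 + 0.0960×1/12 = 1.008000.
So F = 127.398 × 1.005541667 / 1.008000 = 127.087299 (INR/GBP).

127.0873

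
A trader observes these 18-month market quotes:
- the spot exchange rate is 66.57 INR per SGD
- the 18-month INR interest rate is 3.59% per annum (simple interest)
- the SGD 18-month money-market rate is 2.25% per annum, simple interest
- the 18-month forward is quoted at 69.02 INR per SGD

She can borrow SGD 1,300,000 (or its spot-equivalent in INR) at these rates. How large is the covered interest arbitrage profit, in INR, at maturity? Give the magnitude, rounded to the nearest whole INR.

T = 18/12 years.
Route A — deposit SGD, sell forward: 1,300,000 × 1.033750 × 69.02 = INR 92,754,252.50.
Route B — convert at spot, deposit INR: 1,300,000 × 66.57 × 1.053850 = INR 91,201,232.85.
The quoted forward overvalues SGD, so borrow INR, buy SGD at spot, deposit the SGD at 2.25%, and sell the proceeds forward at 69.02.
Profit = 92,754,252.50 − 91,201,232.85 = INR 1,553,020.

INR 1,553,020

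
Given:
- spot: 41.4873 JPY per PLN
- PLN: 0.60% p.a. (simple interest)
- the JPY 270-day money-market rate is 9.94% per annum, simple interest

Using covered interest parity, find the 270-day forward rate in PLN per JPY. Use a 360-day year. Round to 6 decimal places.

T = 270/360 years.
Growth of 1 JPY over T: 1 + 0.0994×270/360 = 1.074550.
PLN accumulates by 1 + 0.0060×270/360 = 1.004500.
CIP: F = S · (grow JPY)/(grow PLN) = 41.4873 × 1.074550/1.004500 = 44.38047 JPY per PLN.
Invert for PLN per JPY: 1 / 44.38047 = 0.022532.

0.022532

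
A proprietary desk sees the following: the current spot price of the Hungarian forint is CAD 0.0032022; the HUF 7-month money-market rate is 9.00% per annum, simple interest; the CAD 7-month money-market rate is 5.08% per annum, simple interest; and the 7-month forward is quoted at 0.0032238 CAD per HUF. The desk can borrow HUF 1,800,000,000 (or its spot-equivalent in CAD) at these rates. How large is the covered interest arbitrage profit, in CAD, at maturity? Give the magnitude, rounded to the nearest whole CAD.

CAD 172,724

T = 7/12 years.
Invest the HUF and cover forward: 1,800,000,000 × 1.052500 × 0.0032238 = CAD 6,107,489.10.
Convert at spot and invest in CAD: 1,800,000,000 × 0.0032022 × 1.029633333 = CAD 5,934,765.35.
The quoted forward overvalues HUF, so borrow CAD, buy HUF at spot, deposit the HUF at 9.00%, and sell the proceeds forward at 0.0032238.
The gap between the two covered legs is CAD 172,724.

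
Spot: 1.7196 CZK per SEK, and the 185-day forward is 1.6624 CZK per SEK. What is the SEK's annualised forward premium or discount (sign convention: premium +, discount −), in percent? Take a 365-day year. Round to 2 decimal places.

-6.56%

T = 185/365 years.
Period premium: (1.6624 − 1.7196)/1.7196 = -0.0332635.
Annualise by dividing by T: -0.0332635 / (185/365) = -0.065628 → -6.56%.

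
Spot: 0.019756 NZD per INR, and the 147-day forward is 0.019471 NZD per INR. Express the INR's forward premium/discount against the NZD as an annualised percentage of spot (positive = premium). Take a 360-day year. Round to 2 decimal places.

-3.53%

T = 147/360 years.
INR trades forward at -1.44260% vs spot over the period.
×(1/T) gives -3.53% p.a.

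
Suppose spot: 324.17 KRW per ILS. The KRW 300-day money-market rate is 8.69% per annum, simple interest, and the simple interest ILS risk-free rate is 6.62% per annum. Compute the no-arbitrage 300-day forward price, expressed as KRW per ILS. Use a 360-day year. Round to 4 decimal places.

329.4696

T = 300/360 years.
Growth of 1 KRW over T: 1 + 0.0869×300/360 = 1.072416667.
ILS accumulates by 1 + 0.0662×300/360 = 1.055166667.
So F = 324.17 × 1.072416667 / 1.055166667 = 329.469573 (KRW/ILS).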